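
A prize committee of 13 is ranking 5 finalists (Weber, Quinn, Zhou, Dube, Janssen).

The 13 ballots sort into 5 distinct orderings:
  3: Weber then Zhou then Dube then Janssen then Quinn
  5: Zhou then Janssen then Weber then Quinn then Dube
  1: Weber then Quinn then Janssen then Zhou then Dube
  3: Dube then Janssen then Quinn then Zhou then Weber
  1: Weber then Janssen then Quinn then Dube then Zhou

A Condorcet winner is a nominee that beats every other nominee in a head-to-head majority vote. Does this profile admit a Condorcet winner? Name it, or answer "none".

Check each pair by majority over 13 ballots:
Weber vs Quinn: Weber wins 10–3.
Weber–Zhou: Zhou 8–5.
Weber vs Dube: Weber, 10–3.
Weber vs Janssen: Weber preferred on 3+1+1 = 5 ballots; Janssen wins 8–5.
Quinn vs Zhou: 5 to 8, Zhou.
Quinn–Dube: Quinn 7–6.
Quinn–Janssen: Janssen 12–1.
Zhou vs Dube: Zhou preferred on 3+5+1 = 9 ballots; Zhou wins 9–4.
Zhou vs Janssen: Zhou is ranked higher on 3+5 = 8 ballots, Janssen on 5. Zhou wins 8–5.
Dube vs Janssen: Janssen, 7–6.
Only Zhou has no losses; Zhou is the Condorcet winner.

Zhou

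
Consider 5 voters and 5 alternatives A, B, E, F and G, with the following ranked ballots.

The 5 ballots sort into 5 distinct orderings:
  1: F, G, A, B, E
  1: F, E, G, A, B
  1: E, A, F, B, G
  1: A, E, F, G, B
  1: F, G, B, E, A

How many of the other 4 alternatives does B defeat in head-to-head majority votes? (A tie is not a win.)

0

B against each rival (5 voters):
B vs A: A, 4–1.
B vs E: E, 3–2.
B vs F: F wins 5–0.
B vs G: G wins 4–1.
B beats no one; loses to A, E, F, G — 0 pairwise wins.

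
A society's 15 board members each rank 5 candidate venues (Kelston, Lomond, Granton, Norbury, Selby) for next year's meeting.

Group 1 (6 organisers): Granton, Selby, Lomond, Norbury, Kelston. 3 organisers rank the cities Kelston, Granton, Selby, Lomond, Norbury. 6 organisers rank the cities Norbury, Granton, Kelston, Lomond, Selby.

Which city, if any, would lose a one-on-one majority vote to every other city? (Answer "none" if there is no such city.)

none

Pairwise majorities:
Kelston–Lomond: Kelston 9–6.
Kelston vs Granton: Kelston preferred on 3 ballots; Granton wins 12–3.
Kelston vs Norbury: Kelston is ranked higher on 3 ballots, Norbury on 12. Norbury wins 12–3.
Kelston vs Selby: Kelston, 9–6.
Lomond vs Granton: Granton wins 15–0.
Lomond–Norbury: Lomond 9–6.
Lomond vs Selby: Selby wins 9–6.
Granton vs Norbury: Granton preferred on 6+3 = 9 ballots; Granton wins 9–6.
Granton–Selby: Granton 15–0.
Norbury–Selby: Selby 9–6.
Every city wins at least one matchup (Kelston beats Lomond; Lomond beats Norbury; Granton beats Kelston; Norbury beats Kelston; Selby beats Lomond), so there is no Condorcet loser.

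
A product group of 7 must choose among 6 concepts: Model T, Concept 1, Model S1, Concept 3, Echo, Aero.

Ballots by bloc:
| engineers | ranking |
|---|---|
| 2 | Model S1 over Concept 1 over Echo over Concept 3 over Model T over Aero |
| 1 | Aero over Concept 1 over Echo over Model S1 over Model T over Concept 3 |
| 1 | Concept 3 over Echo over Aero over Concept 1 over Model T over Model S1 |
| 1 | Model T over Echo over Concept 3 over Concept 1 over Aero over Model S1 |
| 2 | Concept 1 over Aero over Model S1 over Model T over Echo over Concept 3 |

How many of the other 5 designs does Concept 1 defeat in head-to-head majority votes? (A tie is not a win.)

5

Concept 1 against each rival (7 engineers):
Concept 1 vs Model T: 2+1+1+2 = 6 for Concept 1, 1 for Model T — Concept 1 by 6–1.
Concept 1 vs Model S1: Concept 1 is ranked higher on 1+1+1+2 = 5 ballots, Model S1 on 2. Concept 1 wins 5–2.
Concept 1–Concept 3: Concept 1 5–2.
Concept 1–Echo: Concept 1 5–2.
Concept 1 vs Aero: Concept 1 is ranked higher on 2+1+2 = 5 ballots, Aero on 2. Concept 1 wins 5–2.
Concept 1 beats Model T, Model S1, Concept 3, Echo, Aero — 5 pairwise wins.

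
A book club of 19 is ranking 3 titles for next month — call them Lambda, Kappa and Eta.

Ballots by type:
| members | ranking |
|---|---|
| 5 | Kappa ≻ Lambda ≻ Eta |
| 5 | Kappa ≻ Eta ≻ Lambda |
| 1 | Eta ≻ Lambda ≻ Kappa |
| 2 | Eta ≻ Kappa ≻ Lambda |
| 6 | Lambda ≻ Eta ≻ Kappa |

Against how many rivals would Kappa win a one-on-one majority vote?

Kappa against each rival (19 members):
Kappa vs Lambda: Kappa wins 12–7.
Kappa vs Eta: Kappa is ranked higher on 5+5 = 10 ballots, Eta on 9. Kappa wins 10–9.
Kappa beats Lambda, Eta — 2 pairwise wins.

2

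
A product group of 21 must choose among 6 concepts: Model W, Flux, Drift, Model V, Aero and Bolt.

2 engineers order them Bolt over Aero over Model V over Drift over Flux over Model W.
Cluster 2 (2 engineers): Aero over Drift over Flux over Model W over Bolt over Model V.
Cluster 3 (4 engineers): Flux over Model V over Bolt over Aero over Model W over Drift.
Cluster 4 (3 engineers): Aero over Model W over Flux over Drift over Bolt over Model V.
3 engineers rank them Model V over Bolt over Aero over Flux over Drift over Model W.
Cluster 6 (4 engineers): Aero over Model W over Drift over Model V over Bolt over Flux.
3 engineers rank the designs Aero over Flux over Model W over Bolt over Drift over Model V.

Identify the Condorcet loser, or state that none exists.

Head-to-head results (21 engineers):
Model W vs Flux: Model W preferred on 3+4 = 7 ballots; Flux wins 14–7.
Model W vs Drift: Model W, 14–7.
Model W–Model V: Model W 12–9.
Model W vs Aero: Aero, 21–0.
Model W vs Bolt: 2+3+4+3 = 12 for Model W, 9 for Bolt — Model W by 12–9.
Flux vs Drift: Flux wins 13–8.
Flux–Model V: Flux 12–9.
Flux vs Aero: 4 for Flux, 17 for Aero — Aero by 17–4.
Flux–Bolt: Flux 12–9.
Drift vs Model V: Drift is ranked higher on 2+3+4+3 = 12 ballots, Model V on 9. Drift wins 12–9.
Drift vs Aero: 0 for Drift, 21 for Aero — Aero by 21–0.
Drift–Bolt: Bolt 12–9.
Model V vs Aero: Aero wins 14–7.
Model V–Bolt: Model V 11–10.
Aero–Bolt: Aero 12–9.
Every design wins at least one matchup (Model W beats Drift; Flux beats Model W; Drift beats Model V; Model V beats Bolt; Aero beats Model W; Bolt beats Drift), so there is no Condorcet loser.

none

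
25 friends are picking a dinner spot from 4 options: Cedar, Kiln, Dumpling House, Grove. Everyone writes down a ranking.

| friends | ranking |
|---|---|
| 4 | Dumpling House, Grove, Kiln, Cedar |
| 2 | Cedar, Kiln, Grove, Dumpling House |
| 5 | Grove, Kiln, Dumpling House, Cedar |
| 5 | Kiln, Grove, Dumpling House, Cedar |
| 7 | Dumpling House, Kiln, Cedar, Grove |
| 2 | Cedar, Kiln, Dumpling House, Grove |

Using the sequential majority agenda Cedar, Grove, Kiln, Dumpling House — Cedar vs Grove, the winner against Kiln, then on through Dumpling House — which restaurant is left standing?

Kiln

Round 1: Cedar vs Grove — 11–14, Grove advances.
Round 2: Grove vs Kiln — 9–16, Kiln advances.
Round 3: Kiln vs Dumpling House — 14–11, Kiln advances.
Kiln survives the agenda.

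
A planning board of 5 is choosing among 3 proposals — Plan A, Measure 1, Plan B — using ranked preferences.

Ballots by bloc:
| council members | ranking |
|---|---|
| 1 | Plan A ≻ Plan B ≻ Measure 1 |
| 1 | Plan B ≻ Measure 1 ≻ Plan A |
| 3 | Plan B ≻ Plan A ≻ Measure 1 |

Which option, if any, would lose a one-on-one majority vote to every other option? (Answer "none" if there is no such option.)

Measure 1

Head-to-head results (5 council members):
Plan A vs Measure 1: Plan A, 4–1.
Plan A vs Plan B: Plan A preferred on 1 ballot; Plan B wins 4–1.
Measure 1 vs Plan B: Plan B wins 5–0.
Measure 1 loses to every other option — it is the Condorcet loser.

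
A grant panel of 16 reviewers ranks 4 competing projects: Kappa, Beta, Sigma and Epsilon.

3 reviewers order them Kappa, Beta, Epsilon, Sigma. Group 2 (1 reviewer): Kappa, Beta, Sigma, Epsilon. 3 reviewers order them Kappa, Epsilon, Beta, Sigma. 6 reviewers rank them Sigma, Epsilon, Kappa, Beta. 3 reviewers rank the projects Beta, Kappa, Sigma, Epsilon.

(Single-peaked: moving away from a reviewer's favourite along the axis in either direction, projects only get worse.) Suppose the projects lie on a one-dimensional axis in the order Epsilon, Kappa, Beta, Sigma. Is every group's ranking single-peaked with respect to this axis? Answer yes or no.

Axis positions: Epsilon=1, Kappa=2, Beta=3, Sigma=4.
Group 1 (peak Kappa at position 2): ranking walks positions 2-3-1-4, expanding outward from the peak — single-peaked.
Group 2 (peak Kappa at position 2): ranking walks positions 2-3-4-1, expanding outward from the peak — single-peaked.
Group 3 (peak Kappa at position 2): ranking walks positions 2-1-3-4, expanding outward from the peak — single-peaked.
Group 4: ranking walks positions 4-1-2-3; Epsilon is ranked above Beta even though Beta lies between Epsilon and the peak Sigma on the axis — preferences dip and rise again. Not single-peaked.
Group 5 (peak Beta at position 3): ranking walks positions 3-2-4-1, expanding outward from the peak — single-peaked.
Group 4 violates single-peakedness, so the profile is not single-peaked on this axis.

no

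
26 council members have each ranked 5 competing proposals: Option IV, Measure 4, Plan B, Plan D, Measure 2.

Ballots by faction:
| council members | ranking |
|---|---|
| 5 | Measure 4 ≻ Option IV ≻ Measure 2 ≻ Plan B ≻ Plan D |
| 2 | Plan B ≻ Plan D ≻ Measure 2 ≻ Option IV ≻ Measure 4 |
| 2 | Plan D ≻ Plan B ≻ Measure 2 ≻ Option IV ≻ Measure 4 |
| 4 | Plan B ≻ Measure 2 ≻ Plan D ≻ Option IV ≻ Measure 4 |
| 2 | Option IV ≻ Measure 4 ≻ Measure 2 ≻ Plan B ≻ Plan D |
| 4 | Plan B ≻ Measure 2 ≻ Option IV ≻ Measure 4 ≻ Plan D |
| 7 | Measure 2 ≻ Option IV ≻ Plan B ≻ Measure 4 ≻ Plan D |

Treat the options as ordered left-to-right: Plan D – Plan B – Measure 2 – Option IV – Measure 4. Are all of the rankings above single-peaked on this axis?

Axis positions: Plan D=1, Plan B=2, Measure 2=3, Option IV=4, Measure 4=5.
Faction 1 (peak Measure 4 at position 5): ranking walks positions 5-4-3-2-1, expanding outward from the peak — single-peaked.
Faction 2 (peak Plan B at position 2): ranking walks positions 2-1-3-4-5, expanding outward from the peak — single-peaked.
Faction 3 (peak Plan D at position 1): ranking walks positions 1-2-3-4-5, expanding outward from the peak — single-peaked.
Faction 4 (peak Plan B at position 2): ranking walks positions 2-3-1-4-5, expanding outward from the peak — single-peaked.
Faction 5 (peak Option IV at position 4): ranking walks positions 4-5-3-2-1, expanding outward from the peak — single-peaked.
Faction 6 (peak Plan B at position 2): ranking walks positions 2-3-4-5-1, expanding outward from the peak — single-peaked.
Faction 7 (peak Measure 2 at position 3): ranking walks positions 3-4-2-5-1, expanding outward from the peak — single-peaked.
Every ranking is single-peaked on this axis.

yes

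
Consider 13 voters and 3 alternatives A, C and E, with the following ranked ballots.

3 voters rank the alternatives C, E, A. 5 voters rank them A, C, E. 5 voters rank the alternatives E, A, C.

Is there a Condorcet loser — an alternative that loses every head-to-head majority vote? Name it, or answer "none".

none

Head-to-head results (13 voters):
A–C: A 10–3.
A vs E: E wins 8–5.
C–E: C 8–5.
No alternative is winless: A beats C; C beats E; E beats A. There is no Condorcet loser.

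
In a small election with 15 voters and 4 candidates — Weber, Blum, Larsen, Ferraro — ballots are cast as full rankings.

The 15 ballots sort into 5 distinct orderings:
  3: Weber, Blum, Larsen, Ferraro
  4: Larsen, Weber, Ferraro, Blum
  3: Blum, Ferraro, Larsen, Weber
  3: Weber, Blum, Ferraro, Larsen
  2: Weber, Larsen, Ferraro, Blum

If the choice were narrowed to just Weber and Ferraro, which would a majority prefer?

Weber

Ballots ranking Weber above Ferraro: 3 + 4 + 3 + 2 = 12.
Ballots ranking Ferraro above Weber: 15 − 12 = 3.
Weber wins the head-to-head 12–3.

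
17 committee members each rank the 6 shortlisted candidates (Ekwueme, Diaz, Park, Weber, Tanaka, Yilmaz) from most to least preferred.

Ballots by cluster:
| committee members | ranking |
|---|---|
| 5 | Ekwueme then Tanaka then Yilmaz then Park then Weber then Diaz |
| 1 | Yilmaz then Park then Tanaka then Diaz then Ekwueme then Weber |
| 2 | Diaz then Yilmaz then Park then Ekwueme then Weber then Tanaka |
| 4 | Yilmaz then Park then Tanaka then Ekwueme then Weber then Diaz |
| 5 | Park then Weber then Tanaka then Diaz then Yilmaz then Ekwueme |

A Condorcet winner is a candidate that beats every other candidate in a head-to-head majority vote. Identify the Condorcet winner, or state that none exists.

none

Head-to-head results (17 committee members):
Ekwueme vs Diaz: 9 to 8, Ekwueme.
Ekwueme vs Park: Ekwueme is ranked higher on 5 ballots, Park on 12. Park wins 12–5.
Ekwueme vs Weber: Ekwueme preferred on 5+1+2+4 = 12 ballots; Ekwueme wins 12–5.
Ekwueme vs Tanaka: 7 to 10, Tanaka.
Ekwueme vs Yilmaz: Ekwueme is ranked higher on 5 ballots, Yilmaz on 12. Yilmaz wins 12–5.
Diaz vs Park: 2 for Diaz, 15 for Park — Park by 15–2.
Diaz vs Weber: Diaz preferred on 1+2 = 3 ballots; Weber wins 14–3.
Diaz vs Tanaka: Diaz is ranked higher on 2 ballots, Tanaka on 15. Tanaka wins 15–2.
Diaz vs Yilmaz: 2+5 = 7 for Diaz, 10 for Yilmaz — Yilmaz by 10–7.
Park vs Weber: Park is ranked higher on 5+1+2+4+5 = 17 ballots, Weber on 0. Park wins 17–0.
Park vs Tanaka: Park preferred on 1+2+4+5 = 12 ballots; Park wins 12–5.
Park vs Yilmaz: Park preferred on 5 ballots; Yilmaz wins 12–5.
Weber vs Tanaka: Weber preferred on 2+5 = 7 ballots; Tanaka wins 10–7.
Weber vs Yilmaz: Weber is ranked higher on 5 ballots, Yilmaz on 12. Yilmaz wins 12–5.
Tanaka vs Yilmaz: Tanaka preferred on 5+5 = 10 ballots; Tanaka wins 10–7.
Every candidate loses at least once (Ekwueme loses to Park; Diaz loses to Ekwueme; Park loses to Yilmaz; Weber loses to Ekwueme; Tanaka loses to Park; Yilmaz loses to Tanaka). The majority relation contains the cycle Park > Tanaka > Yilmaz > Park, so there is no Condorcet winner.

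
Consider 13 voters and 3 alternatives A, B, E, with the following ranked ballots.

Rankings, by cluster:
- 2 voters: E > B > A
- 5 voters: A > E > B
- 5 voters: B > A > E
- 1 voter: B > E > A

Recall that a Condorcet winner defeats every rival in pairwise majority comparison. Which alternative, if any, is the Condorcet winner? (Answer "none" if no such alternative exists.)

none

Check each pair by majority over 13 ballots:
A vs B: 5 to 8, B.
A vs E: A preferred on 5+5 = 10 ballots; A wins 10–3.
B vs E: B is ranked higher on 5+1 = 6 ballots, E on 7. E wins 7–6.
Each alternative drops at least one matchup (A loses to B; B loses to E; E loses to A); the cycle A beats E beats B beats A rules out a Condorcet winner.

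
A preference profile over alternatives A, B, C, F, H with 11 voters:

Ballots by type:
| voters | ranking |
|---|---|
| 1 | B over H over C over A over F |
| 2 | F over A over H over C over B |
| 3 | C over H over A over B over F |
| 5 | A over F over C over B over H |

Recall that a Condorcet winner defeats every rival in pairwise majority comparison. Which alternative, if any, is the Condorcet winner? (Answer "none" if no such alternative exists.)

A

Check each pair by majority over 11 ballots:
A–B: A 10–1.
A–C: A 7–4.
A–F: A 9–2.
A vs H: A, 7–4.
B vs C: C, 10–1.
B–F: F 7–4.
B vs H: B wins 6–5.
C vs F: F wins 7–4.
C vs H: C, 8–3.
F vs H: F wins 7–4.
A defeats every rival head-to-head and is the Condorcet winner.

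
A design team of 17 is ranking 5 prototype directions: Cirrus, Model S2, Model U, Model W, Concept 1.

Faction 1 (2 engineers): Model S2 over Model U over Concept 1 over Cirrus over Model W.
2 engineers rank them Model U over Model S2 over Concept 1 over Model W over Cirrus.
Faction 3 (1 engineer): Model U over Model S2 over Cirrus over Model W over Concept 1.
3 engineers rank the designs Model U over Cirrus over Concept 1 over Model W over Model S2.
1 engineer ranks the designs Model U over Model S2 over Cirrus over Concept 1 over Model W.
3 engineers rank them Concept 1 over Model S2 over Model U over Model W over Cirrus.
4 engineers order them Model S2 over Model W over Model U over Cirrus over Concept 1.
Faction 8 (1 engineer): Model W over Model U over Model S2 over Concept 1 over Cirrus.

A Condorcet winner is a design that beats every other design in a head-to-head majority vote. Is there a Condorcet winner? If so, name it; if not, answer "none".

Check each pair by majority over 17 ballots:
Cirrus vs Model S2: Cirrus is ranked higher on 3 ballots, Model S2 on 14. Model S2 wins 14–3.
Cirrus vs Model U: Cirrus preferred on 0 ballots; Model U wins 17–0.
Cirrus vs Model W: 2+1+3+1 = 7 for Cirrus, 10 for Model W — Model W by 10–7.
Cirrus vs Concept 1: Cirrus is ranked higher on 1+3+1+4 = 9 ballots, Concept 1 on 8. Cirrus wins 9–8.
Model S2 vs Model U: Model S2 preferred on 2+3+4 = 9 ballots; Model S2 wins 9–8.
Model S2 vs Model W: 13 to 4, Model S2.
Model S2 vs Concept 1: Model S2 is ranked higher on 2+2+1+1+4+1 = 11 ballots, Concept 1 on 6. Model S2 wins 11–6.
Model U vs Model W: Model U is ranked higher on 2+2+1+3+1+3 = 12 ballots, Model W on 5. Model U wins 12–5.
Model U vs Concept 1: 14 for Model U, 3 for Concept 1 — Model U by 14–3.
Model W vs Concept 1: 6 to 11, Concept 1.
Model S2 defeats every rival head-to-head and is the Condorcet winner.

Model S2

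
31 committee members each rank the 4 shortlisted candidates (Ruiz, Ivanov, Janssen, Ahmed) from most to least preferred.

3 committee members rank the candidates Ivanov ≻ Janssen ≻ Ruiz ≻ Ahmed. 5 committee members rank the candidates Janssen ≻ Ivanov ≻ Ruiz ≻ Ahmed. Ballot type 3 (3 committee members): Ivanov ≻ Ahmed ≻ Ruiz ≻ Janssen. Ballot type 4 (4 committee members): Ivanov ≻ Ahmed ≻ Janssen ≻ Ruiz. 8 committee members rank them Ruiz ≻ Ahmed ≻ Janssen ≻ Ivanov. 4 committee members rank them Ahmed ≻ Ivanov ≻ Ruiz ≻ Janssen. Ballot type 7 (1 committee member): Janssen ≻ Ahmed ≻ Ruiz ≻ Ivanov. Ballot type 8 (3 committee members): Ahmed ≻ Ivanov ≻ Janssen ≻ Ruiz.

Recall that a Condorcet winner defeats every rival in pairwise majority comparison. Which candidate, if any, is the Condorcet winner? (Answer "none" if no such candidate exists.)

none

Check each pair by majority over 31 ballots:
Ruiz vs Ivanov: 8+1 = 9 for Ruiz, 22 for Ivanov — Ivanov by 22–9.
Ruiz vs Janssen: 3+8+4 = 15 for Ruiz, 16 for Janssen — Janssen by 16–15.
Ruiz vs Ahmed: Ruiz, 16–15.
Ivanov vs Janssen: Ivanov wins 17–14.
Ivanov vs Ahmed: 15 to 16, Ahmed.
Janssen–Ahmed: Ahmed 22–9.
No candidate is unbeaten: Ruiz loses to Ivanov; Ivanov loses to Ahmed; Janssen loses to Ivanov; Ahmed loses to Ruiz. In particular Ruiz → Ahmed → Ivanov → Ruiz is a majority cycle — no Condorcet winner exists.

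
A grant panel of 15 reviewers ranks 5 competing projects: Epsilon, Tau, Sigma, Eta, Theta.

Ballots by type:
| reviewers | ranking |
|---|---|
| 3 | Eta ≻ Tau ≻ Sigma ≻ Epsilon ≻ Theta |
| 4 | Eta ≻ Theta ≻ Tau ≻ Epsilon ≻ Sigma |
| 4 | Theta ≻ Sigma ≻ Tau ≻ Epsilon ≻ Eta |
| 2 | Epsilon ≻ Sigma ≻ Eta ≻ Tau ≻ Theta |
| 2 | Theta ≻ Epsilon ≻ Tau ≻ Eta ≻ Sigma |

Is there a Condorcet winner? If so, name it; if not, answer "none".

none

Check each pair by majority over 15 ballots:
Epsilon vs Tau: Tau wins 11–4.
Epsilon vs Sigma: Epsilon, 8–7.
Epsilon vs Eta: Epsilon, 8–7.
Epsilon vs Theta: Theta wins 10–5.
Tau vs Sigma: Tau, 9–6.
Tau vs Eta: Eta, 9–6.
Tau–Theta: Theta 10–5.
Sigma vs Eta: Eta, 9–6.
Sigma–Theta: Theta 10–5.
Eta vs Theta: Eta, 9–6.
Each project drops at least one matchup (Epsilon loses to Tau; Tau loses to Eta; Sigma loses to Epsilon; Eta loses to Epsilon; Theta loses to Eta); the cycle Epsilon → Eta → Tau → Epsilon rules out a Condorcet winner.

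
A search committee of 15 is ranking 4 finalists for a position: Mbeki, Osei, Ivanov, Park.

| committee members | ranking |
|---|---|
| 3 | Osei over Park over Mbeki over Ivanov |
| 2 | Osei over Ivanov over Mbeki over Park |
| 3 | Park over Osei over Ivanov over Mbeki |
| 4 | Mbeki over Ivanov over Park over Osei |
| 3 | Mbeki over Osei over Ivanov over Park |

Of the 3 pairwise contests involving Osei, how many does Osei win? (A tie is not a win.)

Osei against each rival (15 committee members):
Osei vs Mbeki: Osei wins 8–7.
Osei vs Ivanov: Osei, 11–4.
Osei vs Park: 8 to 7, Osei.
Osei beats Mbeki, Ivanov, Park — 3 pairwise wins.

3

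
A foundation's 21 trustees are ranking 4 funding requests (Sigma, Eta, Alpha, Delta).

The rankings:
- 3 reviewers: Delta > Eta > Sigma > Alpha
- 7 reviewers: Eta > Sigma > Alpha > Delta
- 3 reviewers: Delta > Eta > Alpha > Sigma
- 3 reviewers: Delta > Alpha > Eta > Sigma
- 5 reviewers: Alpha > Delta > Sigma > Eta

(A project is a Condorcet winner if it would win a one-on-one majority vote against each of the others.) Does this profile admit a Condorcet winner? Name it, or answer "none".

Head-to-head results (21 reviewers):
Sigma vs Eta: Eta, 16–5.
Sigma–Alpha: Alpha 11–10.
Sigma vs Delta: Delta, 14–7.
Eta vs Alpha: Eta, 13–8.
Eta vs Delta: Delta wins 14–7.
Alpha vs Delta: Alpha, 12–9.
No project is unbeaten: Sigma loses to Eta; Eta loses to Delta; Alpha loses to Eta; Delta loses to Alpha. In particular Eta > Alpha > Delta > Eta is a majority cycle — no Condorcet winner exists.

none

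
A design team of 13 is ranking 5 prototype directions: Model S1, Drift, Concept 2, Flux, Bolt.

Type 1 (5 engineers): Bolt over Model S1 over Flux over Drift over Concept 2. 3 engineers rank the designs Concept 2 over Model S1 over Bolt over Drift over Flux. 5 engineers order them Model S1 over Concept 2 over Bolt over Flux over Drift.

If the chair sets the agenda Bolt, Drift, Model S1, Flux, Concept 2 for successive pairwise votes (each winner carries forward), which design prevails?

Model S1

Round 1: Bolt vs Drift — 13–0, Bolt advances.
Round 2: Bolt vs Model S1 — 5–8, Model S1 advances.
Round 3: Model S1 vs Flux — 13–0, Model S1 advances.
Round 4: Model S1 vs Concept 2 — 10–3, Model S1 advances.
Model S1 survives the agenda.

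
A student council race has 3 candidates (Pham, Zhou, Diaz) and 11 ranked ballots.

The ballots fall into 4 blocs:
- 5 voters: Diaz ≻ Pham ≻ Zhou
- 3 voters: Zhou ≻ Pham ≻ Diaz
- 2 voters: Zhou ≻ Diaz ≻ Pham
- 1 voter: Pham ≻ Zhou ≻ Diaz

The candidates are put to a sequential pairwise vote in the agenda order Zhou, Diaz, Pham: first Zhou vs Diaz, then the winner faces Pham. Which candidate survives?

Pham

Round 1: Zhou vs Diaz — 6–5, Zhou advances.
Round 2: Zhou vs Pham — 5–6, Pham advances.
The agenda winner is Pham.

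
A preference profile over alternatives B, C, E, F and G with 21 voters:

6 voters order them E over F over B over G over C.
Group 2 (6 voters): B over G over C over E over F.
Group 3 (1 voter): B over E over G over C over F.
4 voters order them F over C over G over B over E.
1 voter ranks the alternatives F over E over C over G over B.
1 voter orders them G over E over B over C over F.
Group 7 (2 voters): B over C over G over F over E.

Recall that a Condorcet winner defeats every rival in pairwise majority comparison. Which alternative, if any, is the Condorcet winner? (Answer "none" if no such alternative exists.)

Head-to-head results (21 voters):
B vs C: B, 16–5.
B–E: B 13–8.
B vs F: F wins 11–10.
B–G: B 15–6.
C vs E: C preferred on 6+4+2 = 12 ballots; C wins 12–9.
C–F: F 11–10.
C vs G: G wins 14–7.
E vs F: E preferred on 6+6+1+1 = 14 ballots; E wins 14–7.
E vs G: G, 13–8.
F vs G: F, 11–10.
No alternative is unbeaten: B loses to F; C loses to B; E loses to B; F loses to E; G loses to B. In particular B > E > F > B is a majority cycle — no Condorcet winner exists.

none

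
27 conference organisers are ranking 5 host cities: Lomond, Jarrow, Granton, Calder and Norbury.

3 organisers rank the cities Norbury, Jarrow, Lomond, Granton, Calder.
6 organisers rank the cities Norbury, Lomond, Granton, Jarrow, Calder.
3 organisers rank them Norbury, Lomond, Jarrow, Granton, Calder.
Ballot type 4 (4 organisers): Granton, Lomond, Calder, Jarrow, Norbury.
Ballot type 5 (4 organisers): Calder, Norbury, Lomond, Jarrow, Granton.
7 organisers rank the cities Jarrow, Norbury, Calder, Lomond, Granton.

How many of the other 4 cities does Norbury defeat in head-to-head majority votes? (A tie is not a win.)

Norbury against each rival (27 organisers):
Norbury vs Lomond: 23 to 4, Norbury.
Norbury vs Jarrow: 3+6+3+4 = 16 for Norbury, 11 for Jarrow — Norbury by 16–11.
Norbury vs Granton: Norbury is ranked higher on 3+6+3+4+7 = 23 ballots, Granton on 4. Norbury wins 23–4.
Norbury vs Calder: Norbury preferred on 3+6+3+7 = 19 ballots; Norbury wins 19–8.
Norbury beats Lomond, Jarrow, Granton, Calder — 4 pairwise wins.

4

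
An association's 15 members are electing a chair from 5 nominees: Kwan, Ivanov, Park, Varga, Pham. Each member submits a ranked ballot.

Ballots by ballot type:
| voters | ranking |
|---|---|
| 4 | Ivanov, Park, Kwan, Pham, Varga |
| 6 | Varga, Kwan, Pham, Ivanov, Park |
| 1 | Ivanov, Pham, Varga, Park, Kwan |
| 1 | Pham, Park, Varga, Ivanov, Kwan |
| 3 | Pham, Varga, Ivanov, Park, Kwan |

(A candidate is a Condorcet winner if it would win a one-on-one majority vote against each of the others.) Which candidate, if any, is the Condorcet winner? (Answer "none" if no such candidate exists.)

none

Head-to-head results (15 voters):
Kwan vs Ivanov: 6 to 9, Ivanov.
Kwan vs Park: Park, 9–6.
Kwan vs Varga: Varga, 11–4.
Kwan vs Pham: Kwan preferred on 4+6 = 10 ballots; Kwan wins 10–5.
Ivanov vs Park: 14 to 1, Ivanov.
Ivanov vs Varga: 5 to 10, Varga.
Ivanov vs Pham: Ivanov is ranked higher on 4+1 = 5 ballots, Pham on 10. Pham wins 10–5.
Park–Varga: Varga 10–5.
Park vs Pham: Pham wins 11–4.
Varga vs Pham: Varga preferred on 6 ballots; Pham wins 9–6.
No candidate is unbeaten: Kwan loses to Ivanov; Ivanov loses to Varga; Park loses to Ivanov; Varga loses to Pham; Pham loses to Kwan. In particular Kwan > Pham > Ivanov > Kwan is a majority cycle — no Condorcet winner exists.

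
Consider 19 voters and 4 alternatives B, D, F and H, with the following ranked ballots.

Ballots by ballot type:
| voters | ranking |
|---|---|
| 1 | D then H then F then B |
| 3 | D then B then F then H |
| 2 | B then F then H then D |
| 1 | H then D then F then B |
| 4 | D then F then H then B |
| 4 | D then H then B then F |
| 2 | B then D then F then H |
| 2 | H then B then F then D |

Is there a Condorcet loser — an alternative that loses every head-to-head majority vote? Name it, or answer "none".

Head-to-head results (19 voters):
B vs D: D wins 13–6.
B vs F: B, 13–6.
B–H: H 12–7.
D vs F: D preferred on 1+3+1+4+4+2 = 15 ballots; D wins 15–4.
D vs H: 1+3+4+4+2 = 14 for D, 5 for H — D by 14–5.
F vs H: 11 to 8, F.
Every alternative wins at least one matchup (B beats F; D beats B; F beats H; H beats B), so there is no Condorcet loser.

none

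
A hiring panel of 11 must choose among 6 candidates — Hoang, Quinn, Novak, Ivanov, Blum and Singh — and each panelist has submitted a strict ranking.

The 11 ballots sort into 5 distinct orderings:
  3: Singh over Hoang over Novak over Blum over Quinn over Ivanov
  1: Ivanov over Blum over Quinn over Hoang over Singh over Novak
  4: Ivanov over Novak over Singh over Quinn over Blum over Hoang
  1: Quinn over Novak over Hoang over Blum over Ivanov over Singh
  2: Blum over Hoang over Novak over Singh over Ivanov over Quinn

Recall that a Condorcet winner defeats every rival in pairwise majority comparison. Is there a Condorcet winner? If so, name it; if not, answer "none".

none

Pairwise majorities:
Hoang vs Quinn: Quinn, 6–5.
Hoang vs Novak: Hoang, 6–5.
Hoang vs Ivanov: Hoang, 6–5.
Hoang–Blum: Blum 7–4.
Hoang vs Singh: 4 to 7, Singh.
Quinn vs Novak: Novak wins 9–2.
Quinn vs Ivanov: Quinn preferred on 3+1 = 4 ballots; Ivanov wins 7–4.
Quinn vs Blum: Quinn preferred on 4+1 = 5 ballots; Blum wins 6–5.
Quinn vs Singh: 1+1 = 2 for Quinn, 9 for Singh — Singh by 9–2.
Novak vs Ivanov: Novak, 6–5.
Novak vs Blum: 3+4+1 = 8 for Novak, 3 for Blum — Novak by 8–3.
Novak vs Singh: Novak, 7–4.
Ivanov vs Blum: Ivanov is ranked higher on 1+4 = 5 ballots, Blum on 6. Blum wins 6–5.
Ivanov vs Singh: Ivanov preferred on 1+4+1 = 6 ballots; Ivanov wins 6–5.
Blum vs Singh: Singh, 7–4.
No candidate is unbeaten: Hoang loses to Quinn; Quinn loses to Novak; Novak loses to Hoang; Ivanov loses to Hoang; Blum loses to Novak; Singh loses to Novak. In particular Hoang > Novak > Quinn > Hoang is a majority cycle — no Condorcet winner exists.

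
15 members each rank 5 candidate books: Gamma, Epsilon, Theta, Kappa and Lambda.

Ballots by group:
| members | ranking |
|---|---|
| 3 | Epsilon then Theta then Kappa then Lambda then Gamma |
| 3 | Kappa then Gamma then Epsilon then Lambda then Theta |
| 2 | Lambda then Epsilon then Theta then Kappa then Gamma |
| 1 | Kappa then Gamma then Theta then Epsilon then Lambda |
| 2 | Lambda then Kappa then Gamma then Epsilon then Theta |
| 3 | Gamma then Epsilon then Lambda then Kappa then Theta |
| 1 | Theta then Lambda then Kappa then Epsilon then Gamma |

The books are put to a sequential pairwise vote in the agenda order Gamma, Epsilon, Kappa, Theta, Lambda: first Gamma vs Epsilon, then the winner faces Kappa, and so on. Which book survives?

Lambda

Round 1: Gamma vs Epsilon — 9–6, Gamma advances.
Round 2: Gamma vs Kappa — 3–12, Kappa advances.
Round 3: Kappa vs Theta — 9–6, Kappa advances.
Round 4: Kappa vs Lambda — 7–8, Lambda advances.
The agenda winner is Lambda.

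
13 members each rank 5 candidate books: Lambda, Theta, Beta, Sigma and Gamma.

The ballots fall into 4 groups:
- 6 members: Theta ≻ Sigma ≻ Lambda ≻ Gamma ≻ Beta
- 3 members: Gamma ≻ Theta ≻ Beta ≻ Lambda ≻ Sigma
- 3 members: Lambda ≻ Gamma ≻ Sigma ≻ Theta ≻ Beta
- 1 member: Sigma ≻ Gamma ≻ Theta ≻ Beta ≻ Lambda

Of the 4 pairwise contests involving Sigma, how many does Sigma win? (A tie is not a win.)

3

Sigma against each rival (13 members):
Sigma vs Lambda: Sigma, 7–6.
Sigma vs Theta: 3+1 = 4 for Sigma, 9 for Theta — Theta by 9–4.
Sigma vs Beta: Sigma preferred on 6+3+1 = 10 ballots; Sigma wins 10–3.
Sigma vs Gamma: Sigma, 7–6.
Sigma beats Lambda, Beta, Gamma; loses to Theta — 3 pairwise wins.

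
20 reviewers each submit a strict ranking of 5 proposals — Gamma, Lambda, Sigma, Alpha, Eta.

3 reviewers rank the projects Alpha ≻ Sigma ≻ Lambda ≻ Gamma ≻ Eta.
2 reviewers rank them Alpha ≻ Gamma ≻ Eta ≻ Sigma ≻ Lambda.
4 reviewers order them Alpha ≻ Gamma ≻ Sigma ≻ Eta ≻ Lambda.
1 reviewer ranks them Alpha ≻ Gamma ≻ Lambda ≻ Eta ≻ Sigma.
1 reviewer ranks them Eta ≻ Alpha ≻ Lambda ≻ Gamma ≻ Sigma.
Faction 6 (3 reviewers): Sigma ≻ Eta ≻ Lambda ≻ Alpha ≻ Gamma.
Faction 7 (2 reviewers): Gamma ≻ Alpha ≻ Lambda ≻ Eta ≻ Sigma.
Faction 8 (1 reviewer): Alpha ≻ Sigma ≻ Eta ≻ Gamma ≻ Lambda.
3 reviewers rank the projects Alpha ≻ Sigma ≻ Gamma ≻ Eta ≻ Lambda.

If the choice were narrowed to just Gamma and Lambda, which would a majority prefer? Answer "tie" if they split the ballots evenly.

Gamma

Ballots ranking Gamma above Lambda: 2 + 4 + 1 + 2 + 1 + 3 = 13.
Ballots ranking Lambda above Gamma: 20 − 13 = 7.
Gamma wins the head-to-head 13–7.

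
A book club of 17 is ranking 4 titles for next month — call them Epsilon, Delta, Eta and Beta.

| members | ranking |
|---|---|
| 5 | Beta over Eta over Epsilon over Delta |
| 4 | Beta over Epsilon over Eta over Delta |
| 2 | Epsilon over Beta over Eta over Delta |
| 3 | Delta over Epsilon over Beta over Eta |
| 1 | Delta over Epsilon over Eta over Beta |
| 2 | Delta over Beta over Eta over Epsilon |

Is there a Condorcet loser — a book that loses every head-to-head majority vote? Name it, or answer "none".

Delta

Pairwise majorities:
Epsilon vs Delta: Epsilon is ranked higher on 5+4+2 = 11 ballots, Delta on 6. Epsilon wins 11–6.
Epsilon vs Eta: 4+2+3+1 = 10 for Epsilon, 7 for Eta — Epsilon by 10–7.
Epsilon vs Beta: 2+3+1 = 6 for Epsilon, 11 for Beta — Beta by 11–6.
Delta–Eta: Eta 11–6.
Delta vs Beta: Delta is ranked higher on 3+1+2 = 6 ballots, Beta on 11. Beta wins 11–6.
Eta vs Beta: Beta, 16–1.
Delta is beaten in every head-to-head and is the Condorcet loser.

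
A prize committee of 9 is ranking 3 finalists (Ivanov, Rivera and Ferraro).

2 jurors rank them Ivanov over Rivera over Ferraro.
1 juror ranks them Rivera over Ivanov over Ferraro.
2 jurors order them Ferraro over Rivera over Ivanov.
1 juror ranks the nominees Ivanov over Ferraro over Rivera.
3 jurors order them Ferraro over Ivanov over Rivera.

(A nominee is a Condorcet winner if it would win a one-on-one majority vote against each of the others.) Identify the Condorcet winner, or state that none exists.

Pairwise majorities:
Ivanov–Rivera: Ivanov 6–3.
Ivanov vs Ferraro: Ferraro, 5–4.
Rivera–Ferraro: Ferraro 6–3.
Ferraro defeats every rival head-to-head and is the Condorcet winner.

Ferraro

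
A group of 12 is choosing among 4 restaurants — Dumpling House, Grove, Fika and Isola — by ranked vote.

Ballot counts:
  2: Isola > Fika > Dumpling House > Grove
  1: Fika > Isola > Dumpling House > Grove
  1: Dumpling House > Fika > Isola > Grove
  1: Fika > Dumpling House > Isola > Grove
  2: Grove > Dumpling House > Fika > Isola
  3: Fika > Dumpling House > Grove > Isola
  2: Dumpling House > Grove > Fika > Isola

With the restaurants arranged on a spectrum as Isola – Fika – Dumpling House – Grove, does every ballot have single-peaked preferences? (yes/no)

Axis positions: Isola=1, Fika=2, Dumpling House=3, Grove=4.
Type 1 (peak Isola at position 1): ranking walks positions 1-2-3-4, expanding outward from the peak — single-peaked.
Type 2 (peak Fika at position 2): ranking walks positions 2-1-3-4, expanding outward from the peak — single-peaked.
Type 3 (peak Dumpling House at position 3): ranking walks positions 3-2-1-4, expanding outward from the peak — single-peaked.
Type 4 (peak Fika at position 2): ranking walks positions 2-3-1-4, expanding outward from the peak — single-peaked.
Type 5 (peak Grove at position 4): ranking walks positions 4-3-2-1, expanding outward from the peak — single-peaked.
Type 6 (peak Fika at position 2): ranking walks positions 2-3-4-1, expanding outward from the peak — single-peaked.
Type 7 (peak Dumpling House at position 3): ranking walks positions 3-4-2-1, expanding outward from the peak — single-peaked.
Every ranking is single-peaked on this axis.

yes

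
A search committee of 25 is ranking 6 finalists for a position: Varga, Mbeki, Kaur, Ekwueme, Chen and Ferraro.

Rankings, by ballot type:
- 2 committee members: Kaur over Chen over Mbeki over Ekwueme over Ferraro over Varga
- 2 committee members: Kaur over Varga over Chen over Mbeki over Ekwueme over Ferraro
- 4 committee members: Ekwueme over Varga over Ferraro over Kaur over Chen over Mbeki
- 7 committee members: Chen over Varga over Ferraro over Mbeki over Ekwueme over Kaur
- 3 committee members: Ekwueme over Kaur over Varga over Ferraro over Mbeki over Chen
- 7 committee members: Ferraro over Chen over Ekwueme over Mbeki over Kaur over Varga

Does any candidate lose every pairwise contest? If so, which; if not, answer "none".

Pairwise majorities:
Varga vs Mbeki: 16 to 9, Varga.
Varga vs Kaur: Kaur, 14–11.
Varga vs Ekwueme: Ekwueme wins 16–9.
Varga–Chen: Chen 16–9.
Varga vs Ferraro: 2+4+7+3 = 16 for Varga, 9 for Ferraro — Varga by 16–9.
Mbeki vs Kaur: 14 to 11, Mbeki.
Mbeki vs Ekwueme: 2+2+7 = 11 for Mbeki, 14 for Ekwueme — Ekwueme by 14–11.
Mbeki vs Chen: Mbeki preferred on 3 ballots; Chen wins 22–3.
Mbeki vs Ferraro: Mbeki is ranked higher on 2+2 = 4 ballots, Ferraro on 21. Ferraro wins 21–4.
Kaur vs Ekwueme: 2+2 = 4 for Kaur, 21 for Ekwueme — Ekwueme by 21–4.
Kaur vs Chen: 2+2+4+3 = 11 for Kaur, 14 for Chen — Chen by 14–11.
Kaur vs Ferraro: 7 to 18, Ferraro.
Ekwueme vs Chen: Ekwueme is ranked higher on 4+3 = 7 ballots, Chen on 18. Chen wins 18–7.
Ekwueme vs Ferraro: Ekwueme is ranked higher on 2+2+4+3 = 11 ballots, Ferraro on 14. Ferraro wins 14–11.
Chen vs Ferraro: Ferraro, 14–11.
Every candidate wins at least one matchup (Varga beats Mbeki; Mbeki beats Kaur; Kaur beats Varga; Ekwueme beats Varga; Chen beats Varga; Ferraro beats Mbeki), so there is no Condorcet loser.

none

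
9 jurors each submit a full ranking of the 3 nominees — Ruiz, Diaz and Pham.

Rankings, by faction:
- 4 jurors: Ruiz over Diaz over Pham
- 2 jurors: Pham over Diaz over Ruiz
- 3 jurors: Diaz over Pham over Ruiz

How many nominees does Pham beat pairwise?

1

Pham against each rival (9 jurors):
Pham–Ruiz: Pham 5–4.
Pham vs Diaz: 2 to 7, Diaz.
Pham beats Ruiz; loses to Diaz — 1 pairwise win.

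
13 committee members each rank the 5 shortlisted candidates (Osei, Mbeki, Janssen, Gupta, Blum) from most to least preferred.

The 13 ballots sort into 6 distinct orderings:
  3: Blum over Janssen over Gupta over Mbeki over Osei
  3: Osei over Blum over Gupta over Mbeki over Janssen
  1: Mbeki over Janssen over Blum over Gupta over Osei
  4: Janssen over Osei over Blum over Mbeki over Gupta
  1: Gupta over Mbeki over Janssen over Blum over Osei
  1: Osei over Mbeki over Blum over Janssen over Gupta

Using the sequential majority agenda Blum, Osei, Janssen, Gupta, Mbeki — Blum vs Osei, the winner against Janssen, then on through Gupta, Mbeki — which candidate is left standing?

Round 1: Blum vs Osei — 5–8, Osei advances.
Round 2: Osei vs Janssen — 4–9, Janssen advances.
Round 3: Janssen vs Gupta — 9–4, Janssen advances.
Round 4: Janssen vs Mbeki — 7–6, Janssen advances.
Janssen survives the agenda.

Janssen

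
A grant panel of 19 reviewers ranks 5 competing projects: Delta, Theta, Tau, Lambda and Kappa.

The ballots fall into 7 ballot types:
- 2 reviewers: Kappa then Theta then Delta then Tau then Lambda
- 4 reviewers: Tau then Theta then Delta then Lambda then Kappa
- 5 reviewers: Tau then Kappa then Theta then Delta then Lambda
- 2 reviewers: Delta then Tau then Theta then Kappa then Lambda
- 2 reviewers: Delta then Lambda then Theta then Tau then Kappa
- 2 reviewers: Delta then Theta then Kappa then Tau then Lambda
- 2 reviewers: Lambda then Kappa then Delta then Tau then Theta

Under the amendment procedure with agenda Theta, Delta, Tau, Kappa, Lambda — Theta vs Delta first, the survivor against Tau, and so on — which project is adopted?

Tau

Round 1: Theta vs Delta — 11–8, Theta advances.
Round 2: Theta vs Tau — 6–13, Tau advances.
Round 3: Tau vs Kappa — 13–6, Tau advances.
Round 4: Tau vs Lambda — 15–4, Tau advances.
The agenda winner is Tau.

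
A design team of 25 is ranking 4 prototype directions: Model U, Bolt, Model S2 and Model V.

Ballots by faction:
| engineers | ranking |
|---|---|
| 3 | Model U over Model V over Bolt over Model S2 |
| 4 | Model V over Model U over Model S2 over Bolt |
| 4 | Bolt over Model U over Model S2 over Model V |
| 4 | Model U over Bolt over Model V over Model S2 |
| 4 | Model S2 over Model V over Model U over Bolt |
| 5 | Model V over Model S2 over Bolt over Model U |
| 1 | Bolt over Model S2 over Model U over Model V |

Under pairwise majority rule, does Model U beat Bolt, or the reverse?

Model U

Ballots ranking Model U above Bolt: 3 + 4 + 4 + 4 = 15.
Ballots ranking Bolt above Model U: 25 − 15 = 10.
Model U wins the head-to-head 15–10.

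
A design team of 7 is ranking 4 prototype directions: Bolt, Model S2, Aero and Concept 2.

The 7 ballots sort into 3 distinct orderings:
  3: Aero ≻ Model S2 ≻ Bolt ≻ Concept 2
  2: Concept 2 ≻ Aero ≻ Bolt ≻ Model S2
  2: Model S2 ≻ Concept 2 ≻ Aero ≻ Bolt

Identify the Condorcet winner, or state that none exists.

none

Check each pair by majority over 7 ballots:
Bolt vs Model S2: 2 for Bolt, 5 for Model S2 — Model S2 by 5–2.
Bolt vs Aero: Bolt is ranked higher on 0 ballots, Aero on 7. Aero wins 7–0.
Bolt vs Concept 2: Bolt is ranked higher on 3 ballots, Concept 2 on 4. Concept 2 wins 4–3.
Model S2 vs Aero: Aero wins 5–2.
Model S2 vs Concept 2: 5 to 2, Model S2.
Aero vs Concept 2: Aero preferred on 3 ballots; Concept 2 wins 4–3.
No design is unbeaten: Bolt loses to Model S2; Model S2 loses to Aero; Aero loses to Concept 2; Concept 2 loses to Model S2. In particular Model S2 beats Concept 2 beats Aero beats Model S2 is a majority cycle — no Condorcet winner exists.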